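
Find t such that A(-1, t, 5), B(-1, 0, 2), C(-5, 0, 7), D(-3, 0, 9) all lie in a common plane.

The points are coplanar iff AB · (AC × AD) = 0.
Expanding, this is linear in t: (-18)t + (0) = 0.
So t = 0.

0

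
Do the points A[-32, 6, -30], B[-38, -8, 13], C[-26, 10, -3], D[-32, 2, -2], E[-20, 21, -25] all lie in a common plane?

Yes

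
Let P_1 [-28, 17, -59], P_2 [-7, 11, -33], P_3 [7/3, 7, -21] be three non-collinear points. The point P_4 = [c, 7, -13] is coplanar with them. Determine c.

Coplanarity requires P_1P_2 · (P_1P_3 × P_1P_4) = 0.
P_1P_2 = (21, -6, 26), P_1P_3 = (91/3, -10, 38); the triple product is linear in c with coefficient 32 and constant term -896/3.
Setting it to zero: c = 28/3.

28/3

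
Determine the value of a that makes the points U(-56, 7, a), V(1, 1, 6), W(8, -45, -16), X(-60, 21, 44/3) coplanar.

Coplanarity ⇔ det[UV; UW; UX] = 0.
Expanding, this is linear in a: (2666)a + (-21328) = 0.
So a = 8.

8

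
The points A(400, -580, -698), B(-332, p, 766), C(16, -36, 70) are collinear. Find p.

457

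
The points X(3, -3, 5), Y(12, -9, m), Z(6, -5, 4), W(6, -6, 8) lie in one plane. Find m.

The points are coplanar iff XY · (XZ × XW) = 0.
Expanding, this is linear in m: (-3)m + (6) = 0.
So m = 2.

2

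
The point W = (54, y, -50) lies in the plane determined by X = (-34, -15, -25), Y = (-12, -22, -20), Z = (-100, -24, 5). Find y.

-13

The plane through X, Y, Z has equation −165x − 990y − 660z = 36960.
Substituting W: (-990)y + (24090) = 36960, so y = -13.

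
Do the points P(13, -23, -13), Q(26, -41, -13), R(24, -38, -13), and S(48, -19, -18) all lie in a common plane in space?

With P as base: PQ = (13, -18, 0), PR = (11, -15, 0), PS = (35, 4, -5).
PR × PS = (75, 55, 569).
PQ · (PR × PS) = -15.
Since -15 ≠ 0, the four points are not coplanar.

No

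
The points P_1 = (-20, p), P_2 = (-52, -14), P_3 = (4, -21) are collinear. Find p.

-18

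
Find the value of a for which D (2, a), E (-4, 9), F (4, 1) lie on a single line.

3

Collinearity: (D − E) must be parallel to (F − E) = (8, -8).
Cross-multiplying the components: (a − 9)·(8) = (6)·(-8).
Solving gives a = 3.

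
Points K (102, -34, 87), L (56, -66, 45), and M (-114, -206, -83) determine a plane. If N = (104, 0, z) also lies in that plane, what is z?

48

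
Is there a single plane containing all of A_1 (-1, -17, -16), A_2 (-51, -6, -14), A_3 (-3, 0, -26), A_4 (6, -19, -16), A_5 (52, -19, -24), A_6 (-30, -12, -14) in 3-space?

Yes

The plane through A_1, A_2, A_3 has normal n = A_1A_2 × A_1A_3 = (-144, -504, -828) and equation n·P = 21960.
Checking the remaining points: n·A_4 = 21960, n·A_5 = 21960, n·A_6 = 21960.
All equal 21960, so all 6 points lie in one plane.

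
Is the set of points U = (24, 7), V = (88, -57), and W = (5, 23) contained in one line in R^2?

No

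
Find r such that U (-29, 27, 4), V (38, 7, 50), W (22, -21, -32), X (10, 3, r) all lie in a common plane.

4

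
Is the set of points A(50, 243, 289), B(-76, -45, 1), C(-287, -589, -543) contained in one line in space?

AB = (-126, -288, -288), AC = (-337, -832, -832).
AB × AC = (0, -7776, 7776).
The cross product is nonzero, so the points do not lie on one line.

No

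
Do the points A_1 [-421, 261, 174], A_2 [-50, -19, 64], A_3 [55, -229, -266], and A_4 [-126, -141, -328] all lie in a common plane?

No

The four points are coplanar iff the 3×3 determinant with rows A_1A_2, A_1A_3, A_1A_4 is zero.
Rows: (371, -280, -110), (476, -490, -440), (295, -402, -502).
Expanding along the first row: (371)(69100) − (-280)(-109152) + (-110)(-46802) = 221760.
Nonzero ⇒ not coplanar.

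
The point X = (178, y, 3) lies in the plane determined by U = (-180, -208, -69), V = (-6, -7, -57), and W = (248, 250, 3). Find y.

165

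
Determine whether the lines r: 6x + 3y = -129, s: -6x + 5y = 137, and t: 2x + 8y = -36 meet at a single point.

Yes

Lines aᵢx + bᵢy = cᵢ with pairwise distinct directions are concurrent exactly when det[aᵢ bᵢ cᵢ] = 0.
Here the determinant is 0.
It vanishes, so the lines are concurrent at (-22, 1).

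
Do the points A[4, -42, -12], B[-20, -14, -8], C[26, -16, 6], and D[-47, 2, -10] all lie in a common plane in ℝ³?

Yes

The four points are coplanar iff the 3×3 determinant with rows AB, AC, AD is zero.
Rows: (-24, 28, 4), (22, 26, 18), (-51, 44, 2).
Expanding along the first row: (-24)(-740) − (28)(962) + (4)(2294) = 0.
Zero determinant ⇒ coplanar.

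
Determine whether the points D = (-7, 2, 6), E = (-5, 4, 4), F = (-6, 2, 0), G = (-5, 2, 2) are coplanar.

With D as base: DE = (2, 2, -2), DF = (1, 0, -6), DG = (2, 0, -4).
DF × DG = (0, -8, 0).
DE · (DF × DG) = -16.
Since -16 ≠ 0, the four points are not coplanar.

No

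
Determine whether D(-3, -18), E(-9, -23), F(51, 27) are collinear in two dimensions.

DE = (-6, -5), DF = (54, 45).
Twice the signed area of △DEF is (-6)(45) − (-5)(54) = 0.
The triangle is degenerate (zero area), so the points are collinear.

Yes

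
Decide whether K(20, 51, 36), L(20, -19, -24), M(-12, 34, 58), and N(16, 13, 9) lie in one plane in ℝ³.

With K as base: KL = (0, -70, -60), KM = (-32, -17, 22), KN = (-4, -38, -27).
KM × KN = (1295, -952, 1148).
KL · (KM × KN) = -2240.
Since -2240 ≠ 0, the four points are not coplanar.

No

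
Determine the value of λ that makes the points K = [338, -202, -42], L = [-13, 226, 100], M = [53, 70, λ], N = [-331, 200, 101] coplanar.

Coplanarity ⇔ det[KL; KM; KN] = 0.
Expanding, this is linear in λ: (-145230)λ + (7261500) = 0.
So λ = 50.

50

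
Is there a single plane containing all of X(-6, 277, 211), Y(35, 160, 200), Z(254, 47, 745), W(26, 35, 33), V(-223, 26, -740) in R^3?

The plane through X, Y, Z has normal n = XY × XZ = (-65008, -24754, 20990) and equation n·P = -2037920.
Checking the remaining points: n·W = -1863928, n·V = -1679420.
Since n·W = -1863928 ≠ -2037920, W is off the plane and the points are not all coplanar.

No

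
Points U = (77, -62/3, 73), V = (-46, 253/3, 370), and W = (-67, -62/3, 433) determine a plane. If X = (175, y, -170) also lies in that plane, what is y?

The plane through U, V, W has equation 37800x + 1512y + 15120z = 3983112.
Substituting X: (1512)y + (4044600) = 3983112, so y = -122/3.

-122/3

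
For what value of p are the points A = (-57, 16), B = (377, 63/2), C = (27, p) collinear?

19

The three points are collinear iff det[AB; AC] = 0.
This determinant is linear in p: (434)p + (-8246) = 0, so p = 19.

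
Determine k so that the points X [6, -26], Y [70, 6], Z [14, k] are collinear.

-22

The three points are collinear iff det[XY; XZ] = 0.
This determinant is linear in k: (64)k + (1408) = 0, so k = -22.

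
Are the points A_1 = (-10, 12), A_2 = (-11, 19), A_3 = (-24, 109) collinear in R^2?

No

A_1A_2 = (-1, 7), A_1A_3 = (-14, 97).
If collinear, A_1A_3 would be a scalar multiple of A_1A_2. But (-1)·(97) ≠ (7)·(-14) (difference 1), so they are not parallel; the points are not collinear.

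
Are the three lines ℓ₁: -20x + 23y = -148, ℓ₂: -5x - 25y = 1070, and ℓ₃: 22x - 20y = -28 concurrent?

Yes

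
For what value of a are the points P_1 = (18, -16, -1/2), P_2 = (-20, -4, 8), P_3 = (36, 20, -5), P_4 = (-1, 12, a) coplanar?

7/2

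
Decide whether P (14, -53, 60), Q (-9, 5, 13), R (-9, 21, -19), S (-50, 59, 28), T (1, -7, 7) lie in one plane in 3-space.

The plane through P, Q, R has normal n = PQ × PR = (-1104, -736, -368) and equation n·X = 1472.
Checking the remaining points: n·S = 1472, n·T = 1472.
All equal 1472, so all 5 points lie in one plane.

Yes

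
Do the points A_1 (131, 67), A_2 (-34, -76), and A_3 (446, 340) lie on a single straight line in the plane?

Yes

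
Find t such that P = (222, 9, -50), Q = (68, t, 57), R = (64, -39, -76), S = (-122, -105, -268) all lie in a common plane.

-30

Coplanarity ⇔ det[PQ; PR; PS] = 0.
Expanding, this is linear in t: (-25500)t + (-765000) = 0.
So t = -30.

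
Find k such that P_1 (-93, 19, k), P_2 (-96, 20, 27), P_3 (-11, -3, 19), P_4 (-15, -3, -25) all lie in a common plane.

The points are coplanar iff P_1P_2 · (P_1P_3 × P_1P_4) = 0.
Expanding, this is linear in k: (92)k + (-1748) = 0.
So k = 19.

19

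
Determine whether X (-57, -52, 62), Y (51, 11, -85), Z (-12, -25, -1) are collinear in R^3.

No

XY = (108, 63, -147), XZ = (45, 27, -63).
XY × XZ = (0, 189, 81).
The cross product is nonzero, so the points do not lie on one line.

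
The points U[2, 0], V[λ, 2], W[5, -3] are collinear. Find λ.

The three points are collinear iff det[UV; UW] = 0.
This determinant is linear in λ: (-3)λ + (0) = 0, so λ = 0.

0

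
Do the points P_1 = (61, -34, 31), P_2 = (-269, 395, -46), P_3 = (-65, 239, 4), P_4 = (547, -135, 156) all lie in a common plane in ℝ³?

A normal to the plane through P_1, P_2, P_3 is n = P_1P_2 × P_1P_3 = (9438, 792, -36036).
The plane has equation n·P = -568326. For P_4: n·P_4 = -565950.
-565950 ≠ -568326, so P_4 is off the plane.

No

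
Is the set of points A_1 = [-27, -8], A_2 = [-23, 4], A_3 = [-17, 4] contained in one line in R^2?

A_1A_2 = (4, 12), A_1A_3 = (10, 12).
If collinear, A_1A_3 would be a scalar multiple of A_1A_2. But (4)·(12) ≠ (12)·(10) (difference -72), so they are not parallel; the points are not collinear.

No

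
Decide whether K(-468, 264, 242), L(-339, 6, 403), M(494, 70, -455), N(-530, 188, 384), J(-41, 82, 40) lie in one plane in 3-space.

The plane through K, L, M has normal n = KL × KM = (211060, 244795, 223170) and equation n·P = 19856940.
Checking the remaining points: n·N = 19856940, n·J = 20346530.
Since n·J = 20346530 ≠ 19856940, J is off the plane and the points are not all coplanar.

No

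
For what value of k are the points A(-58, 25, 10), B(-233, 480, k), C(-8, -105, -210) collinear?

780

Direction AC = (50, -130, -220). From the x-coordinate of B, the parameter along the line is τ = (-233 − (-58))/50 = -7/2.
Then k = 10 + (-7/2)·(-220) = 780.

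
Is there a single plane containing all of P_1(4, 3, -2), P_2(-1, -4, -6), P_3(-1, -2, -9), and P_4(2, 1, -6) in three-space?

No

The four points are coplanar iff the 3×3 determinant with rows P_1P_2, P_1P_3, P_1P_4 is zero.
Rows: (-5, -7, -4), (-5, -5, -7), (-2, -2, -4).
Expanding along the first row: (-5)(6) − (-7)(6) + (-4)(0) = 12.
Nonzero ⇒ not coplanar.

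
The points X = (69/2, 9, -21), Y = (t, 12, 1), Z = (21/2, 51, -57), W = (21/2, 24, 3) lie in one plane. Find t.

Normal to plane XZW: n = (1548, 1440, 648); plane equation n·P = 52758.
Requiring n·Y = 52758: (1548)t + (17928) = 52758.
So t = 45/2.

45/2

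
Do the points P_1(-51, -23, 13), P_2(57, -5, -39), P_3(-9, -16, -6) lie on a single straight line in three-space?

No

P_1P_2 = (108, 18, -52), P_1P_3 = (42, 7, -19).
P_1P_2 × P_1P_3 = (22, -132, 0).
The cross product is nonzero, so the points do not lie on one line.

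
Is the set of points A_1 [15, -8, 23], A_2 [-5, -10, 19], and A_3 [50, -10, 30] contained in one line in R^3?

No

A_1A_2 = (-20, -2, -4), A_1A_3 = (35, -2, 7).
A_1A_2 × A_1A_3 = (-22, 0, 110).
The cross product is nonzero, so the points do not lie on one line.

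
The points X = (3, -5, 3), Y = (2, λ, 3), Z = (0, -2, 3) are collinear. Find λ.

-4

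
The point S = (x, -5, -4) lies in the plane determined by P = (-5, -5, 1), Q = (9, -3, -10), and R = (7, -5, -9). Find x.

Coplanarity requires PQ · (PR × PS) = 0.
PQ = (14, 2, -11), PR = (12, 0, -10); the triple product is linear in x with coefficient -20 and constant term 20.
Setting it to zero: x = 1.

1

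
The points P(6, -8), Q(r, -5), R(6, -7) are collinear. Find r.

The three points are collinear iff det[PQ; PR] = 0.
This determinant is linear in r: (1)r + (-6) = 0, so r = 6.

6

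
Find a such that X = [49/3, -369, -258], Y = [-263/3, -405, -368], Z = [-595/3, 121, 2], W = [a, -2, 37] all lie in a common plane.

Normal to plane XYZ: n = (44540, 151960/3, -58688); plane equation n·P = -8466268/3.
Requiring n·W = -8466268/3: (44540)a + (-6818288/3) = -8466268/3.
So a = -37/3.

-37/3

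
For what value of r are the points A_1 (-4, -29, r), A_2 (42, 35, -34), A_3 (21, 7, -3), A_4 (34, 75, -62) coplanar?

36

The points are coplanar iff A_1A_2 · (A_1A_3 × A_1A_4) = 0.
Expanding, this is linear in r: (1064)r + (-38304) = 0.
So r = 36.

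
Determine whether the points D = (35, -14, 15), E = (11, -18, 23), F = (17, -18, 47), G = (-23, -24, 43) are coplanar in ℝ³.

Yes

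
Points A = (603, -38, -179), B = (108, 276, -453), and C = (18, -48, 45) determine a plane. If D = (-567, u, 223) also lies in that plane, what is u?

-26

Coplanarity requires AB · (AC × AD) = 0.
AB = (-495, 314, -274), AC = (-585, -10, 224); the triple product is linear in u with coefficient 271170 and constant term 7050420.
Setting it to zero: u = -26.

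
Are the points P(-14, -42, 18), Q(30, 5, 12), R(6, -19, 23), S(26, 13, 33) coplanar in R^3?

No

With P as base: PQ = (44, 47, -6), PR = (20, 23, 5), PS = (40, 55, 15).
PR × PS = (70, -100, 180).
PQ · (PR × PS) = -2700.
Since -2700 ≠ 0, the four points are not coplanar.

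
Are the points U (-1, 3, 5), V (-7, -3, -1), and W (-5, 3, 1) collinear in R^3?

No

UV = (-6, -6, -6), UW = (-4, 0, -4).
UV × UW = (24, 0, -24).
The cross product is nonzero, so the points do not lie on one line.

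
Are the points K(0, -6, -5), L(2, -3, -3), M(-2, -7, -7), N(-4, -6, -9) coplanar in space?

Yes

A normal to the plane through K, L, M is n = KL × KM = (-4, 0, 4).
The plane has equation n·P = -20. For N: n·N = -20.
Equal, so N lies in the plane and all four are coplanar.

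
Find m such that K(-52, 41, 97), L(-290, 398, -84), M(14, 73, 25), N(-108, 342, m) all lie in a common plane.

-148

Normal to plane KLM: n = (-19912, -29082, -31178); plane equation n·P = -3181204.
Requiring n·N = -3181204: (-31178)m + (-7795548) = -3181204.
So m = -148.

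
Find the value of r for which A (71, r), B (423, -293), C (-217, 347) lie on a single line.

59

The three points are collinear iff det[AB; AC] = 0.
This determinant is linear in r: (-640)r + (37760) = 0, so r = 59.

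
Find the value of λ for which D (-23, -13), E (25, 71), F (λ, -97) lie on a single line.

-71

Collinearity: (F − D) must be parallel to (E − D) = (48, 84).
Cross-multiplying the components: (λ − (-23))·(84) = (-84)·(48).
Solving gives λ = -71.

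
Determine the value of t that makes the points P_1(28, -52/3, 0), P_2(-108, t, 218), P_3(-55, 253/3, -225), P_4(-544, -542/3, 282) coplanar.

Normal to plane P_1P_3P_4: n = (-8080, 152106, 71710); plane equation n·P = -2862744.
Requiring n·P_2 = -2862744: (152106)t + (16505420) = -2862744.
So t = -382/3.

-382/3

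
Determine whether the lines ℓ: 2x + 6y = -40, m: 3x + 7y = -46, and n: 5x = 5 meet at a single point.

Lines aᵢx + bᵢy = cᵢ with pairwise distinct directions are concurrent exactly when det[aᵢ bᵢ cᵢ] = 0.
Here the determinant is 0.
It vanishes, so the lines are concurrent at (1, -7).

Yes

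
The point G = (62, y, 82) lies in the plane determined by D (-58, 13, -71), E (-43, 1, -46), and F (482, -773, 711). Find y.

-224

The plane through D, E, F has equation 10266x + 1770y − 5310z = -195408.
Substituting G: (1770)y + (201072) = -195408, so y = -224.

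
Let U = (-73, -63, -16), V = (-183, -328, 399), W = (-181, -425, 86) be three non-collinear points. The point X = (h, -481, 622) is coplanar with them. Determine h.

-245

A normal to the plane is n = UV × UW = (123200, -33600, 11200).
X lies in the plane iff n · UX = 0.
This gives (123200)h + (30184000) = 0, so h = -245.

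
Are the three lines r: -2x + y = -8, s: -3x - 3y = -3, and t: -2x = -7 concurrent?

Intersecting r and s: solving the 2×2 system gives (x, y) = (3, -2).
Substitute into t: (-2)(3) + (0)(-2) = -6.
But t requires -7 ≠ -6, so the three lines have no common point.

No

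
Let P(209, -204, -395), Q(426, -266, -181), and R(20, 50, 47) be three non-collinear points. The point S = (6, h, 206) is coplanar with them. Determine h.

The plane through P, Q, R has equation −81760x − 136360y + 43400z = -6413400.
Substituting S: (-136360)h + (8449840) = -6413400, so h = 109.

109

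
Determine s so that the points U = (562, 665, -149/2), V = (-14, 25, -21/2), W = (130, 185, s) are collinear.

-53/2

Direction UV = (-576, -640, 64). From the x-coordinate of W, the parameter along the line is τ = (130 − 562)/(-576) = 3/4.
Then s = (-149/2) + 3/4·(64) = -53/2.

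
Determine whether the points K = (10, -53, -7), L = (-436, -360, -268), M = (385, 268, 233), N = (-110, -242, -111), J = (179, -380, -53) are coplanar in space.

No

The plane through K, L, M has normal n = KL × KM = (10101, 9165, -28041) and equation n·P = -188448.
Checking the remaining points: n·N = -216489, n·J = -188448.
Since n·N = -216489 ≠ -188448, N is off the plane and the points are not all coplanar.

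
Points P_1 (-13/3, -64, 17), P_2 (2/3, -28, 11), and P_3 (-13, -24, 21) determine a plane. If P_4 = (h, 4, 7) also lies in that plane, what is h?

10/3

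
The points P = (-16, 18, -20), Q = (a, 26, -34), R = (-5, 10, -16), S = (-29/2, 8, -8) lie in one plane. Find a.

Coplanarity ⇔ det[PQ; PR; PS] = 0.
Expanding, this is linear in a: (-56)a + (-532) = 0.
So a = -19/2.

-19/2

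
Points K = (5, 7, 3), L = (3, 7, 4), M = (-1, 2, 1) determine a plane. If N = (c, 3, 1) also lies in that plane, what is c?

1

The plane through K, L, M has equation 5x − 10y + 10z = -15.
Substituting N: (5)c + (-20) = -15, so c = 1.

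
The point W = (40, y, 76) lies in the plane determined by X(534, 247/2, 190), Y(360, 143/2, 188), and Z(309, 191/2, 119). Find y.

A normal to the plane is n = XY × XZ = (3636, -11904, -6828).
W lies in the plane iff n · XW = 0.
This gives (-11904)y + (452352) = 0, so y = 38.

38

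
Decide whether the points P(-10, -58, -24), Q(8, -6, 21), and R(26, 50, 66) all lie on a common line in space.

PQ = (18, 52, 45), PR = (36, 108, 90).
PQ × PR = (-180, 0, 72).
The cross product is nonzero, so the points do not lie on one line.

No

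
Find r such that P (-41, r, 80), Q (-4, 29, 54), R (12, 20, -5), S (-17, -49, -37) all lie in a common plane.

-18

The points are coplanar iff PQ · (PR × PS) = 0.
Expanding, this is linear in r: (-2223)r + (-40014) = 0.
So r = -18.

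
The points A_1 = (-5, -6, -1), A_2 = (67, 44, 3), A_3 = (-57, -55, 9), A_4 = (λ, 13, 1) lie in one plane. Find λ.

23

The points are coplanar iff A_1A_2 · (A_1A_3 × A_1A_4) = 0.
Expanding, this is linear in λ: (696)λ + (-16008) = 0.
So λ = 23.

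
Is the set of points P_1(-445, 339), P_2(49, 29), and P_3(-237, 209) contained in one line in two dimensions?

No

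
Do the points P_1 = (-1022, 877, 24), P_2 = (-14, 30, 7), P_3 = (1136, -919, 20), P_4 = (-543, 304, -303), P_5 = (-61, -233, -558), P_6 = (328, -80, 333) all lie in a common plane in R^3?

Yes

The plane through P_1, P_2, P_3 has normal n = P_1P_2 × P_1P_3 = (-27144, -32654, 17458) and equation n·P = -477398.
Checking the remaining points: n·P_4 = -477398, n·P_5 = -477398, n·P_6 = -477398.
All equal -477398, so all 6 points lie in one plane.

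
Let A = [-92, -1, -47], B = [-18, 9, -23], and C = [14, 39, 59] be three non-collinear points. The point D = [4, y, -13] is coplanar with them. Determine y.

13

A normal to the plane is n = AB × AC = (100, -5300, 1900).
D lies in the plane iff n · AD = 0.
This gives (-5300)y + (68900) = 0, so y = 13.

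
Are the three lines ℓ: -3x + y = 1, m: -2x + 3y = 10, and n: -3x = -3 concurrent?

Yes

Intersecting ℓ and m: solving the 2×2 system gives (x, y) = (1, 4).
Substitute into n: (-3)(1) + (0)(4) = -3.
This equals -3, so (1, 4) lies on all three lines and they are concurrent.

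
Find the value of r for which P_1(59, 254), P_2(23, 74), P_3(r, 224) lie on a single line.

53

The three points are collinear iff det[P_1P_2; P_1P_3] = 0.
This determinant is linear in r: (180)r + (-9540) = 0, so r = 53.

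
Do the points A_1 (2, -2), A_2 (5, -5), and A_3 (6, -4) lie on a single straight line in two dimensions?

No

A_1A_2 = (3, -3), A_1A_3 = (4, -2).
det[A_1A_2; A_1A_3] = (3)(-2) − (-3)(4) = 6.
The determinant is nonzero, so they are not collinear.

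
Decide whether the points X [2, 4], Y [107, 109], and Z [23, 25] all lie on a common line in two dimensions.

XY = (105, 105), XZ = (21, 21).
det[XY; XZ] = (105)(21) − (105)(21) = 0.
The determinant is zero, so the points are collinear.

Yes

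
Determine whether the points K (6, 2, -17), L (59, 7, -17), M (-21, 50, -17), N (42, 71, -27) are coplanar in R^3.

No

With K as base: KL = (53, 5, 0), KM = (-27, 48, 0), KN = (36, 69, -10).
KM × KN = (-480, -270, -3591).
KL · (KM × KN) = -26790.
Since -26790 ≠ 0, the four points are not coplanar.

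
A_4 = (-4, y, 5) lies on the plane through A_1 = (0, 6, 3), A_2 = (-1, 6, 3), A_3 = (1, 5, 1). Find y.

The plane through A_1, A_2, A_3 has equation −2y + 1z = -9.
Substituting A_4: (-2)y + (5) = -9, so y = 7.

7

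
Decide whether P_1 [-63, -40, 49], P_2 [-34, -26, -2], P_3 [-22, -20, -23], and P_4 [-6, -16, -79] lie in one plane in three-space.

A normal to the plane through P_1, P_2, P_3 is n = P_1P_2 × P_1P_3 = (12, -3, 6).
The plane has equation n·P = -342. For P_4: n·P_4 = -498.
-498 ≠ -342, so P_4 is off the plane.

No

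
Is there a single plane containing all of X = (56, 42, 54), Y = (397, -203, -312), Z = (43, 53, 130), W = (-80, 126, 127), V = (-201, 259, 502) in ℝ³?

No

The plane through X, Y, Z has normal n = XY × XZ = (-14594, -21158, 566) and equation n·P = -1675336.
Checking the remaining points: n·W = -1426506, n·V = -2262396.
Since n·W = -1426506 ≠ -1675336, W is off the plane and the points are not all coplanar.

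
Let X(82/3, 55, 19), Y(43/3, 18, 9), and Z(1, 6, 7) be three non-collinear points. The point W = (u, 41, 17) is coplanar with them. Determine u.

28/3

The plane through X, Y, Z has equation −46x + (322/3)y − (1012/3)z = -5290/3.
Substituting W: (-46)u + (-1334) = -5290/3, so u = 28/3.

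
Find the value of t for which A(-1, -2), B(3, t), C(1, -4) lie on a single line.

-6

Collinearity: (B − A) must be parallel to (C − A) = (2, -2).
Cross-multiplying the components: (t − (-2))·(2) = (4)·(-2).
Solving gives t = -6.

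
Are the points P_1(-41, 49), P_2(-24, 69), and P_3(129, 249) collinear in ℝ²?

P_1P_2 = (17, 20), P_1P_3 = (170, 200).
Twice the signed area of △P_1P_2P_3 is (17)(200) − (20)(170) = 0.
The triangle is degenerate (zero area), so the points are collinear.

Yes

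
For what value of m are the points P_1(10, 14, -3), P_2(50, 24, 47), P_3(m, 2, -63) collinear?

Collinearity requires P_1P_2 × P_1P_3 = 0; each component is linear in m.
The y-component gives (50)m + (1900) = 0, so m = -38.
The remaining components then also vanish.

-38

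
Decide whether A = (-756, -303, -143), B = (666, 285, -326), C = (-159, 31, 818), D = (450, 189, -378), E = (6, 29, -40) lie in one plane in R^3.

No

The plane through A, B, C has normal n = AB × AC = (626190, -1475793, 123912) and equation n·P = -43953777.
Checking the remaining points: n·D = -43978113, n·E = -43997337.
Since n·D = -43978113 ≠ -43953777, D is off the plane and the points are not all coplanar.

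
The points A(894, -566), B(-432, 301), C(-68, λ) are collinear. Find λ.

Collinearity: (C − A) must be parallel to (B − A) = (-1326, 867).
Cross-multiplying the components: (λ − (-566))·(-1326) = (-962)·(867).
Solving gives λ = 63.

63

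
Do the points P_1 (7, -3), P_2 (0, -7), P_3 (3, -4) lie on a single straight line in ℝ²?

P_1P_2 = (-7, -4), P_1P_3 = (-4, -1).
If collinear, P_1P_3 would be a scalar multiple of P_1P_2. But (-7)·(-1) ≠ (-4)·(-4) (difference -9), so they are not parallel; the points are not collinear.

No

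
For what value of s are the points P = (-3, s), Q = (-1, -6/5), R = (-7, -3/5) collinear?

-1

The three points are collinear iff det[PQ; PR] = 0.
This determinant is linear in s: (-6)s + (-6) = 0, so s = -1.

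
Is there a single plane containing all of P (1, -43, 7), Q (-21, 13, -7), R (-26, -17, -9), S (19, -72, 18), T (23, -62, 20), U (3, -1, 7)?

The plane through P, Q, R has normal n = PQ × PR = (-532, 26, 940) and equation n·X = 4930.
Checking the remaining points: n·S = 4940, n·T = 4952, n·U = 4958.
Since n·S = 4940 ≠ 4930, S is off the plane and the points are not all coplanar.

No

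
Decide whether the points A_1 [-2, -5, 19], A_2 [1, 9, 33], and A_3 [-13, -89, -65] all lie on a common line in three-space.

A_1A_2 = (3, 14, 14), A_1A_3 = (-11, -84, -84).
A_1A_2 × A_1A_3 = (0, 98, -98).
The cross product is nonzero, so the points do not lie on one line.

No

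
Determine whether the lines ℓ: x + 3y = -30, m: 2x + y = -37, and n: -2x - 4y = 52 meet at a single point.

No

The three lines meet at one point iff the augmented coefficient matrix [aᵢ bᵢ cᵢ] has rank < 3, i.e. its determinant vanishes.
Here the determinant is -6.
Nonzero, so no common point exists.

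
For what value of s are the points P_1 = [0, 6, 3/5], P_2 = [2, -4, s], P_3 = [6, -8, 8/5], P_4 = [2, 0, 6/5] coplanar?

Normal to plane P_1P_3P_4: n = (-12/5, -8/5, -8); plane equation n·P = -72/5.
Requiring n·P_2 = -72/5: (-8)s + (8/5) = -72/5.
So s = 2.

2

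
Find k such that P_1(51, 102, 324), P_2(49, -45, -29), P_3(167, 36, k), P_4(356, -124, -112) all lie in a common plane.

Normal to plane P_1P_2P_4: n = (-15686, -108537, 45287); plane equation n·P = 2802228.
Requiring n·P_3 = 2802228: (45287)k + (-6526894) = 2802228.
So k = 206.

206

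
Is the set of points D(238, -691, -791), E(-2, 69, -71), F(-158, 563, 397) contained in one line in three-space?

DE = (-240, 760, 720), DF = (-396, 1254, 1188).
Each component of DF is 33/20 times the corresponding component of DE, so DF = 33/20·DE and the points are collinear.

Yes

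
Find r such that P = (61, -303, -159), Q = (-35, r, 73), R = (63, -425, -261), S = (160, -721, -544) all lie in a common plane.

Coplanarity ⇔ det[PQ; PR; PS] = 0.
Expanding, this is linear in r: (-9328)r + (-634304) = 0.
So r = -68.

-68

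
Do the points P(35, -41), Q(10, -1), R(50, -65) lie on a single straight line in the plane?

PQ = (-25, 40), PR = (15, -24).
Checking proportionality: PR = -3/5·PQ, so the vectors are parallel and the points are collinear.

Yes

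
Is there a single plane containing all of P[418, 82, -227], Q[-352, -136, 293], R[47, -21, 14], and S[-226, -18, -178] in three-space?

Yes

With P as base: PQ = (-770, -218, 520), PR = (-371, -103, 241), PS = (-644, -100, 49).
PR × PS = (19053, -137025, -29232).
PQ · (PR × PS) = 0.
The scalar triple product vanishes, so the four points are coplanar.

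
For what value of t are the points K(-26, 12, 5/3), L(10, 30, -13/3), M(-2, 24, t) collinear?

-7/3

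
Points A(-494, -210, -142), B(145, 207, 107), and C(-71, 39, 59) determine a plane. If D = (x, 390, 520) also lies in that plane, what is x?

666

A normal to the plane is n = AB × AC = (21816, -23112, -17280).
D lies in the plane iff n · AD = 0.
This gives (21816)x + (-14529456) = 0, so x = 666.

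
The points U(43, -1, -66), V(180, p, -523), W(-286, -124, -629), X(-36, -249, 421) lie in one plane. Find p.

293

Coplanarity ⇔ det[UV; UW; UX] = 0.
Expanding, this is linear in p: (204700)p + (-59977100) = 0.
So p = 293.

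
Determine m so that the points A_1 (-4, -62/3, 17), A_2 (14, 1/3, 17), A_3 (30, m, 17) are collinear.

Direction A_1A_2 = (18, 21, 0). From the x-coordinate of A_3, the parameter along the line is τ = (30 − (-4))/18 = 17/9.
Then m = (-62/3) + 17/9·(21) = 19.

19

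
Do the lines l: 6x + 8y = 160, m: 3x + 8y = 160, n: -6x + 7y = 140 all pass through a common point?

Yes

Lines aᵢx + bᵢy = cᵢ with pairwise distinct directions are concurrent exactly when det[aᵢ bᵢ cᵢ] = 0.
Here the determinant is 0.
It vanishes, so the lines are concurrent at (0, 20).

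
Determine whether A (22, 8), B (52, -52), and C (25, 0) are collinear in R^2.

No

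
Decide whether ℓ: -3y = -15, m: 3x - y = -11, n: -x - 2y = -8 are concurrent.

Yes

Intersecting ℓ and m: solving the 2×2 system gives (x, y) = (-2, 5).
Substitute into n: (-1)(-2) + (-2)(5) = -8.
This equals -8, so (-2, 5) lies on all three lines and they are concurrent.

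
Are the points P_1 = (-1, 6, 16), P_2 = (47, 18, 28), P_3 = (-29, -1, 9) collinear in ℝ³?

Yes

P_1P_2 = (48, 12, 12), P_1P_3 = (-28, -7, -7).
Each component of P_1P_3 is -7/12 times the corresponding component of P_1P_2, so P_1P_3 = -7/12·P_1P_2 and the points are collinear.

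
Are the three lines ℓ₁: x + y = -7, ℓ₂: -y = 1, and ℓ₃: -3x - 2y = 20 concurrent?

Yes

Intersecting ℓ₁ and ℓ₂: solving the 2×2 system gives (x, y) = (-6, -1).
Substitute into ℓ₃: (-3)(-6) + (-2)(-1) = 20.
This equals 20, so (-6, -1) lies on all three lines and they are concurrent.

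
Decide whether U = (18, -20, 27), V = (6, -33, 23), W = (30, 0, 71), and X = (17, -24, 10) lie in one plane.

A normal to the plane through U, V, W is n = UV × UW = (-492, 480, -84).
The plane has equation n·P = -20724. For X: n·X = -20724.
Equal, so X lies in the plane and all four are coplanar.

Yes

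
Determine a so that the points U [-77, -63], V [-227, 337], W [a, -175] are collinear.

-35

Collinearity: (W − U) must be parallel to (V − U) = (-150, 400).
Cross-multiplying the components: (a − (-77))·(400) = (-112)·(-150).
Solving gives a = -35.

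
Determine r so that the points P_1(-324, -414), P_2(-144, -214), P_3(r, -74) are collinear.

Collinearity: (P_3 − P_1) must be parallel to (P_2 − P_1) = (180, 200).
Cross-multiplying the components: (r − (-324))·(200) = (340)·(180).
Solving gives r = -18.

-18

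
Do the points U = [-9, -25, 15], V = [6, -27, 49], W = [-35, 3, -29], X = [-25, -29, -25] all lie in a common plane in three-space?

The four points are coplanar iff the 3×3 determinant with rows UV, UW, UX is zero.
Rows: (15, -2, 34), (-26, 28, -44), (-16, -4, -40).
Expanding along the first row: (15)(-1296) − (-2)(336) + (34)(552) = 0.
Zero determinant ⇒ coplanar.

Yes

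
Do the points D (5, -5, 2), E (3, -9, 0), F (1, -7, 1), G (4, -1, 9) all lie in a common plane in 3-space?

No

With D as base: DE = (-2, -4, -2), DF = (-4, -2, -1), DG = (-1, 4, 7).
DF × DG = (-10, 29, -18).
DE · (DF × DG) = -60.
Since -60 ≠ 0, the four points are not coplanar.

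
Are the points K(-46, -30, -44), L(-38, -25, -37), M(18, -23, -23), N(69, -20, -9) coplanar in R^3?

Yes

A normal to the plane through K, L, M is n = KL × KM = (56, 280, -264).
The plane has equation n·P = 640. For N: n·N = 640.
Equal, so N lies in the plane and all four are coplanar.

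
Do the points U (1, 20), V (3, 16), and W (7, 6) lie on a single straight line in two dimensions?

UV = (2, -4), UW = (6, -14).
Twice the signed area of △UVW is (2)(-14) − (-4)(6) = -4.
The area is nonzero, so the three points are not collinear.

No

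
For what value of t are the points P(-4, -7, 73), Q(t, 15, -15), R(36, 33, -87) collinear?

Collinearity requires PQ × PR = 0; each component is linear in t.
The y-component gives (160)t + (-2880) = 0, so t = 18.
The remaining components then also vanish.

18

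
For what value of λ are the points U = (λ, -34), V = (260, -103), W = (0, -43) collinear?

-39

Collinearity: (U − V) must be parallel to (W − V) = (-260, 60).
Cross-multiplying the components: (λ − 260)·(60) = (69)·(-260).
Solving gives λ = -39.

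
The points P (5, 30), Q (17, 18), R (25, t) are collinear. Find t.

10

The three points are collinear iff det[PQ; PR] = 0.
This determinant is linear in t: (12)t + (-120) = 0, so t = 10.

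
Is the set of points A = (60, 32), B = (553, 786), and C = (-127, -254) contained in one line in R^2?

Yes

AB = (493, 754), AC = (-187, -286).
det[AB; AC] = (493)(-286) − (754)(-187) = 0.
The determinant is zero, so the points are collinear.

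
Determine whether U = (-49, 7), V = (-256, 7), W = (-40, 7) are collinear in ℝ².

UV = (-207, 0), UW = (9, 0).
Checking proportionality: UW = -1/23·UV, so the vectors are parallel and the points are collinear.

Yes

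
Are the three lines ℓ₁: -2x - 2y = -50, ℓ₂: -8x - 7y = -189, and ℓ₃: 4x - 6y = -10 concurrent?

Intersecting ℓ₁ and ℓ₂: solving the 2×2 system gives (x, y) = (14, 11).
Substitute into ℓ₃: (4)(14) + (-6)(11) = -10.
This equals -10, so (14, 11) lies on all three lines and they are concurrent.

Yes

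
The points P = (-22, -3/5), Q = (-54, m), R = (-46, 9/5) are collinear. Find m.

Collinearity: (Q − P) must be parallel to (R − P) = (-24, 12/5).
Cross-multiplying the components: (m − (-3/5))·(-24) = (-32)·(12/5).
Solving gives m = 13/5.

13/5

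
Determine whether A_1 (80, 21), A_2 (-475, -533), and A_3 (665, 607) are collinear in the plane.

No

A_1A_2 = (-555, -554), A_1A_3 = (585, 586).
If collinear, A_1A_3 would be a scalar multiple of A_1A_2. But (-555)·(586) ≠ (-554)·(585) (difference -1140), so they are not parallel; the points are not collinear.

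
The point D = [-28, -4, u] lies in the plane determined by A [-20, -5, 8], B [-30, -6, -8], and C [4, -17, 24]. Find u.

-2

A normal to the plane is n = AB × AC = (-208, -224, 144).
D lies in the plane iff n · AD = 0.
This gives (144)u + (288) = 0, so u = -2.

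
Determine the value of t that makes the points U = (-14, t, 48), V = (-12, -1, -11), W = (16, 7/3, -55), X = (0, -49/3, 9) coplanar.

The points are coplanar iff UV · (UW × UX) = 0.
Expanding, this is linear in t: (1088)t + (82688/3) = 0.
So t = -76/3.

-76/3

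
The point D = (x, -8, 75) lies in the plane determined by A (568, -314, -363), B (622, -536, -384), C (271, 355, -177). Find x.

Coplanarity requires AB · (AC × AD) = 0.
AB = (54, -222, -21), AC = (-297, 669, 186); the triple product is linear in x with coefficient -27243 and constant term 1253178.
Setting it to zero: x = 46.

46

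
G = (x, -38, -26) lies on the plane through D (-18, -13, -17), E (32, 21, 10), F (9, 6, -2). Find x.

Coplanarity requires DE · (DF × DG) = 0.
DE = (50, 34, 27), DF = (27, 19, 15); the triple product is linear in x with coefficient -3 and constant term 183.
Setting it to zero: x = 61.

61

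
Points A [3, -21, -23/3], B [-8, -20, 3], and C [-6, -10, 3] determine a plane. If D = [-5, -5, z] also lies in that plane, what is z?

Coplanarity requires AB · (AC × AD) = 0.
AB = (-11, 1, 32/3), AC = (-9, 11, 32/3); the triple product is linear in z with coefficient -112 and constant term 336.
Setting it to zero: z = 3.

3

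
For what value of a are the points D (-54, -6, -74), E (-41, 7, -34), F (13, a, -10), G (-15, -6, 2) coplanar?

-65

Normal to plane DEG: n = (988, 572, -507); plane equation n·P = -19266.
Requiring n·F = -19266: (572)a + (17914) = -19266.
So a = -65.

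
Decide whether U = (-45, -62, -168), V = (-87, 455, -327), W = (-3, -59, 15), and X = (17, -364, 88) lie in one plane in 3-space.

The four points are coplanar iff the 3×3 determinant with rows UV, UW, UX is zero.
Rows: (-42, 517, -159), (42, 3, 183), (62, -302, 256).
Expanding along the first row: (-42)(56034) − (517)(-594) + (-159)(-12870) = 0.
Zero determinant ⇒ coplanar.

Yes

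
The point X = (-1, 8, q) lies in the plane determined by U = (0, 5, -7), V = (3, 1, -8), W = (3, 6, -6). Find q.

-6

Coplanarity requires UV · (UW × UX) = 0.
UV = (3, -4, -1), UW = (3, 1, 1); the triple product is linear in q with coefficient 15 and constant term 90.
Setting it to zero: q = -6.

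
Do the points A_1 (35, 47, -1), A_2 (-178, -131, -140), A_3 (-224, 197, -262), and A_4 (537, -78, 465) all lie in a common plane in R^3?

With A_1 as base: A_1A_2 = (-213, -178, -139), A_1A_3 = (-259, 150, -261), A_1A_4 = (502, -125, 466).
A_1A_3 × A_1A_4 = (37275, -10328, -42925).
A_1A_2 · (A_1A_3 × A_1A_4) = -134616.
Since -134616 ≠ 0, the four points are not coplanar.

No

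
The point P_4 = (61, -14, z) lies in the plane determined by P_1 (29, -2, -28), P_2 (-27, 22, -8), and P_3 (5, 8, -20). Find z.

Coplanarity requires P_1P_2 · (P_1P_3 × P_1P_4) = 0.
P_1P_2 = (-56, 24, 20), P_1P_3 = (-24, 10, 8); the triple product is linear in z with coefficient 16 and constant term 576.
Setting it to zero: z = -36.

-36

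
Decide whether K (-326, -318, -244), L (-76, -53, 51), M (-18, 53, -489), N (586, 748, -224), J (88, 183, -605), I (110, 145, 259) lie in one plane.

No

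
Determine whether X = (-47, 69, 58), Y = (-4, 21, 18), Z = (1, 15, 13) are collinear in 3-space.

No

XY = (43, -48, -40), XZ = (48, -54, -45).
Comparing components 3 and 1: (-40)(48) − (43)(-45) = 15 ≠ 0, so XY and XZ are not parallel and the points are not collinear.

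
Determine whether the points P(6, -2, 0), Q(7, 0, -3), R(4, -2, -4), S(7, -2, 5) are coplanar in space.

The four points are coplanar iff the 3×3 determinant with rows PQ, PR, PS is zero.
Rows: (1, 2, -3), (-2, 0, -4), (1, 0, 5).
Expanding along the first row: (1)(0) − (2)(-6) + (-3)(0) = 12.
Nonzero ⇒ not coplanar.

No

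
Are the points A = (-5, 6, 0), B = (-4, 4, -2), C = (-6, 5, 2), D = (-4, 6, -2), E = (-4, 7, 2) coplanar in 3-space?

No

The plane through A, B, C has normal n = AB × AC = (-6, 0, -3) and equation n·P = 30.
Checking the remaining points: n·D = 30, n·E = 18.
Since n·E = 18 ≠ 30, E is off the plane and the points are not all coplanar.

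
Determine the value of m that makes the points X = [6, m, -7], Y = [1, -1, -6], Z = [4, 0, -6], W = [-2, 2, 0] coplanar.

0

Coplanarity ⇔ det[XY; XZ; XW] = 0.
Expanding, this is linear in m: (18)m + (0) = 0.
So m = 0.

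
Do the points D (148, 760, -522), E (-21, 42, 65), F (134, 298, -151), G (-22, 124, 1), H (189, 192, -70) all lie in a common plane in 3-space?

No

The plane through D, E, F has normal n = DE × DF = (4816, 54481, 68026) and equation n·P = 6608756.
Checking the remaining points: n·G = 6717718, n·H = 6608756.
Since n·G = 6717718 ≠ 6608756, G is off the plane and the points are not all coplanar.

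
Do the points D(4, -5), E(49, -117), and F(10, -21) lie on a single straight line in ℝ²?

No

DE = (45, -112), DF = (6, -16).
If collinear, DF would be a scalar multiple of DE. But (45)·(-16) ≠ (-112)·(6) (difference -48), so they are not parallel; the points are not collinear.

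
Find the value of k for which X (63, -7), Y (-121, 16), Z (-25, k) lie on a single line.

4

The three points are collinear iff det[XY; XZ] = 0.
This determinant is linear in k: (-184)k + (736) = 0, so k = 4.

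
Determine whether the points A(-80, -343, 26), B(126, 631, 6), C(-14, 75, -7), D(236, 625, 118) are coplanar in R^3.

A normal to the plane through A, B, C is n = AB × AC = (-23782, 5478, 21824).
The plane has equation n·P = 591030. For D: n·D = 386430.
386430 ≠ 591030, so D is off the plane.

No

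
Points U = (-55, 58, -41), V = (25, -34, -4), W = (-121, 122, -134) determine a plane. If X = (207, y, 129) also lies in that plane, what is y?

-234

The plane through U, V, W has equation 6188x + 4998y − 952z = -11424.
Substituting X: (4998)y + (1158108) = -11424, so y = -234.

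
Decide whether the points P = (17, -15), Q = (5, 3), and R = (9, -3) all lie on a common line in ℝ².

Yes

PQ = (-12, 18), PR = (-8, 12).
Twice the signed area of △PQR is (-12)(12) − (18)(-8) = 0.
The triangle is degenerate (zero area), so the points are collinear.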